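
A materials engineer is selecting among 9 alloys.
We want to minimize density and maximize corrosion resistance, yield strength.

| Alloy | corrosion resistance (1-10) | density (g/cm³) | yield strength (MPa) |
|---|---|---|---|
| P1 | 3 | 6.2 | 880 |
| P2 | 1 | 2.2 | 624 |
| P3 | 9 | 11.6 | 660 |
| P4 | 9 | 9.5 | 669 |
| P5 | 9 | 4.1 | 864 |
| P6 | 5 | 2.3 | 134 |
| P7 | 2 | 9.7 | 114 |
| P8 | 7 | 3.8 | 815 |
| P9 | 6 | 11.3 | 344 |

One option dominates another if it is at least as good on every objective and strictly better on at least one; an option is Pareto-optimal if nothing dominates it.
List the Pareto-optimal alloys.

P1, P2, P5, P6, P8

P1: not dominated (best yield strength).
P2: not dominated (best density).
P3: dominated by P4 (corrosion resistance 9≥9, density 9.5≤11.6, yield strength 669≥660).
P4: dominated by P5 (corrosion resistance 9≥9, density 4.1≤9.5, yield strength 864≥669).
P5: not dominated.
P6: not dominated.
P7: dominated by P1 (corrosion resistance 3≥2, density 6.2≤9.7, yield strength 880≥114).
P8: not dominated.
P9: dominated by P4 (corrosion resistance 9≥6, density 9.5≤11.3, yield strength 669≥344).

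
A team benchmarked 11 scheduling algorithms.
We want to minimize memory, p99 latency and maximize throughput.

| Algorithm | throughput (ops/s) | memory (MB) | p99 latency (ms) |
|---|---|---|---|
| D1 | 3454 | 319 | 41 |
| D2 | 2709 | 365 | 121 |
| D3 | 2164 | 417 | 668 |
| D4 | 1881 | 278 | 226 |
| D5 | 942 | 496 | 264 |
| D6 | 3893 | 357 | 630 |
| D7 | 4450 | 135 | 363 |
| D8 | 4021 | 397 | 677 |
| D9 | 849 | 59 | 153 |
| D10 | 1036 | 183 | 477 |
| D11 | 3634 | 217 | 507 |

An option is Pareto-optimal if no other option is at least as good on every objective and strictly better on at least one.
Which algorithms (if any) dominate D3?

D1, D2, D6, D7, D11

D1: throughput 3454≥2164, memory 319≤417, p99 latency 41≤668 — dominates D3.
D2: throughput 2709≥2164, memory 365≤417, p99 latency 121≤668 — dominates D3.
D6: throughput 3893≥2164, memory 357≤417, p99 latency 630≤668 — dominates D3.
D7: throughput 4450≥2164, memory 135≤417, p99 latency 363≤668 — dominates D3.
D11: throughput 3634≥2164, memory 217≤417, p99 latency 507≤668 — dominates D3.
Others (D4, D5, D8, D9, D10) are each worse than D3 on at least one objective.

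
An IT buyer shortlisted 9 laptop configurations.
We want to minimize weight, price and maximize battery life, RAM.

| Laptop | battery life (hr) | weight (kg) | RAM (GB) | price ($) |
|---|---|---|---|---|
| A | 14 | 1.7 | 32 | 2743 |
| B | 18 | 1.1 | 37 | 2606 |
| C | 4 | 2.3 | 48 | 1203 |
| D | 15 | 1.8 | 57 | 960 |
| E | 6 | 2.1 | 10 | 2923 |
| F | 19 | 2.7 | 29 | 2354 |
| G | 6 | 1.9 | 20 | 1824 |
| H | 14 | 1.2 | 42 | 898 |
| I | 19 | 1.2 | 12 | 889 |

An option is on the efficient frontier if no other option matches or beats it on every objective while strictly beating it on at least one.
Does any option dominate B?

No

A: worse on battery life (14 vs 18).
C: worse on battery life (4 vs 18).
D: worse on battery life (15 vs 18).
E: worse on battery life (6 vs 18).
F: worse on weight (2.7 vs 1.1).
G: worse on battery life (6 vs 18).
H: worse on battery life (14 vs 18).
I: worse on weight (1.2 vs 1.1).
No option is at least as good as B on every objective and strictly better on one.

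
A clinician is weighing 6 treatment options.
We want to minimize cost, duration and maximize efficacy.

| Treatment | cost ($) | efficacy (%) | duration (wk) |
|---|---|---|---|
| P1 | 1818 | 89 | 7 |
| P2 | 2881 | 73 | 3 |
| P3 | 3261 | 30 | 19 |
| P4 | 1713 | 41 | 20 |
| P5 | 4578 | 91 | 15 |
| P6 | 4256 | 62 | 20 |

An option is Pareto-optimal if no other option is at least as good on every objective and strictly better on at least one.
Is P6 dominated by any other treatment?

P1 vs P6: cost 1818≤4256, efficacy 89≥62, duration 7≤20 — P1 is at least as good on every objective and strictly better on at least one, so P1 dominates P6.

Yes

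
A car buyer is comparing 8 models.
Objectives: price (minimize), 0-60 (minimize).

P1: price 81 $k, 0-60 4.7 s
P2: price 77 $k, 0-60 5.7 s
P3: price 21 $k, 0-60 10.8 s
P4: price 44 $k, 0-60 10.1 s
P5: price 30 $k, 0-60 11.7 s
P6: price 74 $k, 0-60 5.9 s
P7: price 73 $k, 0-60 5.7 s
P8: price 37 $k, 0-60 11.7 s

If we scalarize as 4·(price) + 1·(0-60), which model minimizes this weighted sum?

P3

P1: 4·81 + 1·4.7 = 328.7
P2: 4·77 + 1·5.7 = 313.7
P3: 4·21 + 1·10.8 = 94.8
P4: 4·44 + 1·10.1 = 186.1
P5: 4·30 + 1·11.7 = 131.7
P6: 4·74 + 1·5.9 = 301.9
P7: 4·73 + 1·5.7 = 297.7
P8: 4·37 + 1·11.7 = 159.7
Lowest: P3 at 94.8.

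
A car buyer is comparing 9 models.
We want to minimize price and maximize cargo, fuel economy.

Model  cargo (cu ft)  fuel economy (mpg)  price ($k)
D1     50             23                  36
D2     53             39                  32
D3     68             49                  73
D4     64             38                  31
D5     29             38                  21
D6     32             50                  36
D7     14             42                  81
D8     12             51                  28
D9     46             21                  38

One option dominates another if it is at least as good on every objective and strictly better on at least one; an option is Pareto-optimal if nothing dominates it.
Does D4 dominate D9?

D4 vs D9: cargo 64≥46, fuel economy 38≥21, price 31≤38 — D4 is at least as good on every objective with at least one strict improvement.

Yes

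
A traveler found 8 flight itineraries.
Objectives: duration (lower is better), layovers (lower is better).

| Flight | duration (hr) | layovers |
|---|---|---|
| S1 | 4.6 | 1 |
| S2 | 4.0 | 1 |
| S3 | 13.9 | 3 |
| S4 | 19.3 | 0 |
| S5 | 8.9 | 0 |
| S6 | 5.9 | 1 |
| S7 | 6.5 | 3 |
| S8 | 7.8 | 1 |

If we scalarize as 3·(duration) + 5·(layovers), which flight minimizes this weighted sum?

S1: 3·4.6 + 5·1 = 18.8
S2: 3·4.0 + 5·1 = 17.0
S3: 3·13.9 + 5·3 = 56.7
S4: 3·19.3 + 5·0 = 57.9
S5: 3·8.9 + 5·0 = 26.7
S6: 3·5.9 + 5·1 = 22.7
S7: 3·6.5 + 5·3 = 34.5
S8: 3·7.8 + 5·1 = 28.4
Lowest: S2 at 17.0.

S2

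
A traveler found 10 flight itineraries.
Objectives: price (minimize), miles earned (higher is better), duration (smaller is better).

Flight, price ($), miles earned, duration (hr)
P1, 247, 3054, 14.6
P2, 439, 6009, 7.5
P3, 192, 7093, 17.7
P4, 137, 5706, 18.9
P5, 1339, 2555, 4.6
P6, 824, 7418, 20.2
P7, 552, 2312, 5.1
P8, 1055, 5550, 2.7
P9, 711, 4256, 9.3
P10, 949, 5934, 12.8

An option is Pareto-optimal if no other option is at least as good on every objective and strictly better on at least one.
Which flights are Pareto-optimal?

P1, P2, P3, P4, P6, P7, P8

P1: not dominated.
P2: not dominated.
P3: not dominated.
P4: not dominated (best price).
P5: dominated by P8 (price 1055≤1339, miles earned 5550≥2555, duration 2.7≤4.6).
P6: not dominated (best miles earned).
P7: not dominated.
P8: not dominated (best duration).
P9: dominated by P2 (price 439≤711, miles earned 6009≥4256, duration 7.5≤9.3).
P10: dominated by P2 (price 439≤949, miles earned 6009≥5934, duration 7.5≤12.8).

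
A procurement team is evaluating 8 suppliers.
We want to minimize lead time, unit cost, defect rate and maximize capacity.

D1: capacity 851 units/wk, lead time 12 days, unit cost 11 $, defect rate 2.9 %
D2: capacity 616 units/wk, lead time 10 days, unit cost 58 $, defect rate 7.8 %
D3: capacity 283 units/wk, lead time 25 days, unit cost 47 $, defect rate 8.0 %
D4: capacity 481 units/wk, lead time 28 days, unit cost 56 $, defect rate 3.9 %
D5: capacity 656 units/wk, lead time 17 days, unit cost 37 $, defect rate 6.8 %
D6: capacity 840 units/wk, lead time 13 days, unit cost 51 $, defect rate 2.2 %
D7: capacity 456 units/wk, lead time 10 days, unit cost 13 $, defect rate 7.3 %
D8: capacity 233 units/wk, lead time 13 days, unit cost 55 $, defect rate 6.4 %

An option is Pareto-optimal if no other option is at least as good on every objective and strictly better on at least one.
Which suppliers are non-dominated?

D1: not dominated (best capacity).
D2: not dominated.
D3: dominated by D1 (capacity 851≥283, lead time 12≤25, unit cost 11≤47, defect rate 2.9≤8.0).
D4: dominated by D1 (capacity 851≥481, lead time 12≤28, unit cost 11≤56, defect rate 2.9≤3.9).
D5: dominated by D1 (capacity 851≥656, lead time 12≤17, unit cost 11≤37, defect rate 2.9≤6.8).
D6: not dominated (best defect rate).
D7: not dominated.
D8: dominated by D1 (capacity 851≥233, lead time 12≤13, unit cost 11≤55, defect rate 2.9≤6.4).

D1, D2, D6, D7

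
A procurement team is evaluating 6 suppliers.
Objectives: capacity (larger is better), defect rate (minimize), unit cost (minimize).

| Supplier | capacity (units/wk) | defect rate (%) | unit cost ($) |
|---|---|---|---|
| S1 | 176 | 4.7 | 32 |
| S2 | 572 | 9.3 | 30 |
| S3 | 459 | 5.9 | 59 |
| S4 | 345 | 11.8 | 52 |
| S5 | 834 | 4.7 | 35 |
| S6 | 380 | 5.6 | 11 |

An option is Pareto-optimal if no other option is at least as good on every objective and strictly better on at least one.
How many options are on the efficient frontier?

4

S1: not dominated.
S2: not dominated.
S3: dominated by S5 (capacity 834≥459, defect rate 4.7≤5.9, unit cost 35≤59).
S4: dominated by S2 (capacity 572≥345, defect rate 9.3≤11.8, unit cost 30≤52).
S5: not dominated (best capacity).
S6: not dominated (best unit cost).
Pareto-optimal: S1, S2, S5, S6 → 4.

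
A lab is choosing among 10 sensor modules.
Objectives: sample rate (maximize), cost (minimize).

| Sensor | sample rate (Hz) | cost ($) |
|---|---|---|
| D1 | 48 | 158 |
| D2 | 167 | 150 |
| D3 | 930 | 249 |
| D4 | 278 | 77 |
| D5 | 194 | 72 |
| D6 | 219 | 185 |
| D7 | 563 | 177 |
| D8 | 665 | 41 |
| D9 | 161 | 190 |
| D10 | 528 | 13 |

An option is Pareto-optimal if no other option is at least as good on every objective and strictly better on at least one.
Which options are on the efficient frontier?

D3, D8, D10

D1: dominated by D2 (sample rate 167≥48, cost 150≤158).
D2: dominated by D4 (sample rate 278≥167, cost 77≤150).
D3: not dominated (best sample rate).
D4: dominated by D8 (sample rate 665≥278, cost 41≤77).
D5: dominated by D8 (sample rate 665≥194, cost 41≤72).
D6: dominated by D4 (sample rate 278≥219, cost 77≤185).
D7: dominated by D8 (sample rate 665≥563, cost 41≤177).
D8: not dominated.
D9: dominated by D2 (sample rate 167≥161, cost 150≤190).
D10: not dominated (best cost).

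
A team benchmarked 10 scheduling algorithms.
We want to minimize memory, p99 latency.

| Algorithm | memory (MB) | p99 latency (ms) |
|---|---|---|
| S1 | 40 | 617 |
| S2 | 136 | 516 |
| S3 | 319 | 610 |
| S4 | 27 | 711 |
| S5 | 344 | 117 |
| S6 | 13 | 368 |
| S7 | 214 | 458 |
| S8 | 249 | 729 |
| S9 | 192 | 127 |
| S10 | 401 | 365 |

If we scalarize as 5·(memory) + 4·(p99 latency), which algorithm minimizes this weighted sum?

S1: 5·40 + 4·617 = 2668
S2: 5·136 + 4·516 = 2744
S3: 5·319 + 4·610 = 4035
S4: 5·27 + 4·711 = 2979
S5: 5·344 + 4·117 = 2188
S6: 5·13 + 4·368 = 1537
S7: 5·214 + 4·458 = 2902
S8: 5·249 + 4·729 = 4161
S9: 5·192 + 4·127 = 1468
S10: 5·401 + 4·365 = 3465
Lowest: S9 at 1468.

S9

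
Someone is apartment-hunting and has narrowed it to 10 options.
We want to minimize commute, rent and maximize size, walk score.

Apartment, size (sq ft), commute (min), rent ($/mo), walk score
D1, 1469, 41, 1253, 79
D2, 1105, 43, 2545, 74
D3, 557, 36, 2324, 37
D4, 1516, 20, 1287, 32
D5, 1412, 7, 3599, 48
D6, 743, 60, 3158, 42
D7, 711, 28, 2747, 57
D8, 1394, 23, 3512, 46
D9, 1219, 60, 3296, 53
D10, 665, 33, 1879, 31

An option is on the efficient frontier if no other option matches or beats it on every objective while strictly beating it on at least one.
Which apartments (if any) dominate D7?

none

D1: worse on commute (41 vs 28).
D2: worse on commute (43 vs 28).
D3: worse on size (557 vs 711).
D4: worse on walk score (32 vs 57).
D5: worse on rent (3599 vs 2747).
D6: worse on commute (60 vs 28).
D8: worse on rent (3512 vs 2747).
D9: worse on commute (60 vs 28).
D10: worse on size (665 vs 711).
No option dominates D7.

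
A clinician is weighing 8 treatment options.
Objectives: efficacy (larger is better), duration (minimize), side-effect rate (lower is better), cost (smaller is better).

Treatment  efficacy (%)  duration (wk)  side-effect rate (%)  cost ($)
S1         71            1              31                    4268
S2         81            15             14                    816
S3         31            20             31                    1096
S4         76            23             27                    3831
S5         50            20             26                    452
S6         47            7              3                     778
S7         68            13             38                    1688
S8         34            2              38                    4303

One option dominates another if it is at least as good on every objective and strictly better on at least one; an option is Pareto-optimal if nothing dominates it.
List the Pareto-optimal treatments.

S1, S2, S5, S6, S7

S1: not dominated (best duration).
S2: not dominated (best efficacy).
S3: dominated by S2 (efficacy 81≥31, duration 15≤20, side-effect rate 14≤31, cost 816≤1096).
S4: dominated by S2 (efficacy 81≥76, duration 15≤23, side-effect rate 14≤27, cost 816≤3831).
S5: not dominated (best cost).
S6: not dominated (best side-effect rate).
S7: not dominated.
S8: dominated by S1 (efficacy 71≥34, duration 1≤2, side-effect rate 31≤38, cost 4268≤4303).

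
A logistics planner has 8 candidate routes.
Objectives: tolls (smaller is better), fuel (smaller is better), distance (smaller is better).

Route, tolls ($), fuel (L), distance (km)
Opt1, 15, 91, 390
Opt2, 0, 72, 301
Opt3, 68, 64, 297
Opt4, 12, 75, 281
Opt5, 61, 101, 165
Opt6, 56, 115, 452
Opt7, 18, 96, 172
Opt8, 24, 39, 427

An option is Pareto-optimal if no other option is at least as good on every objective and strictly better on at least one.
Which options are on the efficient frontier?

Opt2, Opt3, Opt4, Opt5, Opt7, Opt8

Opt1: dominated by Opt2 (tolls 0≤15, fuel 72≤91, distance 301≤390).
Opt2: not dominated (best tolls).
Opt3: not dominated.
Opt4: not dominated.
Opt5: not dominated (best distance).
Opt6: dominated by Opt1 (tolls 15≤56, fuel 91≤115, distance 390≤452).
Opt7: not dominated.
Opt8: not dominated (best fuel).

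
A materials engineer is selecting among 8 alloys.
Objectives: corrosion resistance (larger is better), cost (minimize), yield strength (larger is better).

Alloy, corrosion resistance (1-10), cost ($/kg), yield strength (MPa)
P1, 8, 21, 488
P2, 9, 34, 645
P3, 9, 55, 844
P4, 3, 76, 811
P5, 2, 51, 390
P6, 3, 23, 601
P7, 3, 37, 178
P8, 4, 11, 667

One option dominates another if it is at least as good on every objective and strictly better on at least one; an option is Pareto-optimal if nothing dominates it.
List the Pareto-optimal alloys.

P1, P2, P3, P8

P1: not dominated.
P2: not dominated.
P3: not dominated (best yield strength).
P4: dominated by P3 (corrosion resistance 9≥3, cost 55≤76, yield strength 844≥811).
P5: dominated by P1 (corrosion resistance 8≥2, cost 21≤51, yield strength 488≥390).
P6: dominated by P8 (corrosion resistance 4≥3, cost 11≤23, yield strength 667≥601).
P7: dominated by P1 (corrosion resistance 8≥3, cost 21≤37, yield strength 488≥178).
P8: not dominated (best cost).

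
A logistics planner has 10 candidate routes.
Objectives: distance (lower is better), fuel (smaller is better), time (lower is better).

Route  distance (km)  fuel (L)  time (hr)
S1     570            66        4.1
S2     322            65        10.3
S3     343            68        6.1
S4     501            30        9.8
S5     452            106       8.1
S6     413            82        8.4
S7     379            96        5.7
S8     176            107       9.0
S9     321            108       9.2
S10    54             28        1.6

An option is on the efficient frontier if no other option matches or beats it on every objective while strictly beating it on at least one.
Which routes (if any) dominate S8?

S10

S10: distance 54≤176, fuel 28≤107, time 1.6≤9.0 — dominates S8.
Others (S1, S2, S3, S4, S5, S6, S7, S9) are each worse than S8 on at least one objective.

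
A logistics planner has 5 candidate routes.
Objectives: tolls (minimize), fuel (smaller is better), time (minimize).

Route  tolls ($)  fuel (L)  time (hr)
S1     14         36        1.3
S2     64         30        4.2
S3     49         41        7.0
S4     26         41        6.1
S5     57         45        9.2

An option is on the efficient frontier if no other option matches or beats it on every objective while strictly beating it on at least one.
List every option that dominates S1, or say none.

S2: worse on tolls (64 vs 14).
S3: worse on tolls (49 vs 14).
S4: worse on tolls (26 vs 14).
S5: worse on tolls (57 vs 14).
No option dominates S1.

none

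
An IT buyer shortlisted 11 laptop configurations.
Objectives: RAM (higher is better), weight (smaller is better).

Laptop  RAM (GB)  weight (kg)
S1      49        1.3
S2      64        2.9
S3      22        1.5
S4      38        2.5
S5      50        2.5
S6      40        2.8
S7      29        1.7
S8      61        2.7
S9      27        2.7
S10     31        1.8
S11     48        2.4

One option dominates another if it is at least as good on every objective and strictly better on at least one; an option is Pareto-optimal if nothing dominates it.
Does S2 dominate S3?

No

S2 vs S3: S2 is worse on weight (2.9 vs 1.5), so it does not dominate S3.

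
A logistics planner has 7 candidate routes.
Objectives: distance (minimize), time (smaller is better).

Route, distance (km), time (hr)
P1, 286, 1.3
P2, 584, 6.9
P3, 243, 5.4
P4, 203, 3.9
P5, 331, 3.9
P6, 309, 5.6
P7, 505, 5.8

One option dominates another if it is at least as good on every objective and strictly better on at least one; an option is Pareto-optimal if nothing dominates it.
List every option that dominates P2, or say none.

P1: distance 286≤584, time 1.3≤6.9 — dominates P2.
P3: distance 243≤584, time 5.4≤6.9 — dominates P2.
P4: distance 203≤584, time 3.9≤6.9 — dominates P2.
P5: distance 331≤584, time 3.9≤6.9 — dominates P2.
P6: distance 309≤584, time 5.6≤6.9 — dominates P2.
P7: distance 505≤584, time 5.8≤6.9 — dominates P2.

P1, P3, P4, P5, P6, P7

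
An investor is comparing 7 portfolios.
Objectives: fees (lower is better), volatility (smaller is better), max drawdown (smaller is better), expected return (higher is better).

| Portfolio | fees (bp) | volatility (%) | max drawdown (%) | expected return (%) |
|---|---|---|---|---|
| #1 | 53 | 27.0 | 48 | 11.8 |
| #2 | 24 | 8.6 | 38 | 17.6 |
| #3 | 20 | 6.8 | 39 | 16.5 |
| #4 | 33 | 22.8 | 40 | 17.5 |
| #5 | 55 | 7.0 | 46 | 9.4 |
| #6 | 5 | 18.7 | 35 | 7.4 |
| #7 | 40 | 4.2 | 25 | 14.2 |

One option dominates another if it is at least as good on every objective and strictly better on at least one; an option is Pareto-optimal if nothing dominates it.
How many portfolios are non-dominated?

#1: dominated by #2 (fees 24≤53, volatility 8.6≤27.0, max drawdown 38≤48, expected return 17.6≥11.8).
#2: not dominated (best expected return).
#3: not dominated.
#4: dominated by #2 (fees 24≤33, volatility 8.6≤22.8, max drawdown 38≤40, expected return 17.6≥17.5).
#5: dominated by #3 (fees 20≤55, volatility 6.8≤7.0, max drawdown 39≤46, expected return 16.5≥9.4).
#6: not dominated (best fees).
#7: not dominated (best volatility).
Pareto-optimal: #2, #3, #6, #7 → 4.

4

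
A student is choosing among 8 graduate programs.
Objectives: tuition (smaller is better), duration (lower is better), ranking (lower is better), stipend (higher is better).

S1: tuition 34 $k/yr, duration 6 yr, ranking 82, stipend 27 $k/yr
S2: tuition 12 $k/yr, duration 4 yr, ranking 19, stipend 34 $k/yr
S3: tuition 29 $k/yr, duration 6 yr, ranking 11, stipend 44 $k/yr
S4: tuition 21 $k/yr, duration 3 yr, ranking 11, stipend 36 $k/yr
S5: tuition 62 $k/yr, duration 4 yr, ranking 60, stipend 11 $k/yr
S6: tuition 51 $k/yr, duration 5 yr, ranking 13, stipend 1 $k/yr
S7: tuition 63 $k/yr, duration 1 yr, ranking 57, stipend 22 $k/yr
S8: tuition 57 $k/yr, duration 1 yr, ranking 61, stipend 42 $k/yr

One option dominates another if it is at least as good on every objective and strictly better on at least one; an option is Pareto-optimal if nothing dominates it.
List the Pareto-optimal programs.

S2, S3, S4, S7, S8

S1: dominated by S2 (tuition 12≤34, duration 4≤6, ranking 19≤82, stipend 34≥27).
S2: not dominated (best tuition).
S3: not dominated (best stipend).
S4: not dominated.
S5: dominated by S2 (tuition 12≤62, duration 4≤4, ranking 19≤60, stipend 34≥11).
S6: dominated by S4 (tuition 21≤51, duration 3≤5, ranking 11≤13, stipend 36≥1).
S7: not dominated.
S8: not dominated.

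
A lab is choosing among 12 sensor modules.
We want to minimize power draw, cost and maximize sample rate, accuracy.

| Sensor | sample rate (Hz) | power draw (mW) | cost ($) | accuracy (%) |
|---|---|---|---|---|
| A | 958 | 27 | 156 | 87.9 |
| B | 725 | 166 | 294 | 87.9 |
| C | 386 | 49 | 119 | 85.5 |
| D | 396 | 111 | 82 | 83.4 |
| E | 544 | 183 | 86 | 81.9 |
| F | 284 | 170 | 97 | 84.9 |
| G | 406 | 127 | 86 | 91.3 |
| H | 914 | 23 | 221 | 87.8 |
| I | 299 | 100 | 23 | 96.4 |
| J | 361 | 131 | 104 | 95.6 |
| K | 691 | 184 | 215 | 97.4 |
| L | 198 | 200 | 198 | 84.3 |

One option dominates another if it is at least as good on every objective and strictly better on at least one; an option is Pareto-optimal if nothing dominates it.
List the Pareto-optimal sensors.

A: not dominated (best sample rate).
B: dominated by A (sample rate 958≥725, power draw 27≤166, cost 156≤294, accuracy 87.9≥87.9).
C: not dominated.
D: not dominated.
E: not dominated.
F: dominated by G (sample rate 406≥284, power draw 127≤170, cost 86≤97, accuracy 91.3≥84.9).
G: not dominated.
H: not dominated (best power draw).
I: not dominated (best cost).
J: not dominated.
K: not dominated (best accuracy).
L: dominated by A (sample rate 958≥198, power draw 27≤200, cost 156≤198, accuracy 87.9≥84.3).

A, C, D, E, G, H, I, J, K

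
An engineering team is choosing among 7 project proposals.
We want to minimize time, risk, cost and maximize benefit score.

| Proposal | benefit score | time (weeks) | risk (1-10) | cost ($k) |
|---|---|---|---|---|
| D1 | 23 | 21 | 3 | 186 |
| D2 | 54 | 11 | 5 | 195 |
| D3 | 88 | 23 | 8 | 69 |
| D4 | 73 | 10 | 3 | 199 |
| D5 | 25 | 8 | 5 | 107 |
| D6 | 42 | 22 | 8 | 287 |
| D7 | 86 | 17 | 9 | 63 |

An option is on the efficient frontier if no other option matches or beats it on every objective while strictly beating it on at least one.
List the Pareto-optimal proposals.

D1: not dominated.
D2: not dominated.
D3: not dominated (best benefit score).
D4: not dominated.
D5: not dominated (best time).
D6: dominated by D2 (benefit score 54≥42, time 11≤22, risk 5≤8, cost 195≤287).
D7: not dominated (best cost).

D1, D2, D3, D4, D5, D7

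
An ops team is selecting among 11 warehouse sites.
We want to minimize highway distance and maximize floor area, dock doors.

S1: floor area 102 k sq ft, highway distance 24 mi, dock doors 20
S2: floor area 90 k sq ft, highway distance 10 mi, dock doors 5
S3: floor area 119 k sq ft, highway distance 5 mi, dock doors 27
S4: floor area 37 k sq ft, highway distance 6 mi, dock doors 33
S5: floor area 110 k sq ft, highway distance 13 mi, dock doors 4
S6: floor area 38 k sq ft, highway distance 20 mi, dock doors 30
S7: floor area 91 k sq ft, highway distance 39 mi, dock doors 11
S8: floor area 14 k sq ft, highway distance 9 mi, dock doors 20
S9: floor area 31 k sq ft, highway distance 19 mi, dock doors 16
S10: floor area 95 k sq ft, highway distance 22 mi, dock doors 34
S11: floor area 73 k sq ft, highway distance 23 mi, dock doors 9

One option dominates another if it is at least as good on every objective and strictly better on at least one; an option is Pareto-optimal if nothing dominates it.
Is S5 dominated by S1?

No

S1 vs S5: S1 is worse on floor area (102 vs 110), so it does not dominate S5.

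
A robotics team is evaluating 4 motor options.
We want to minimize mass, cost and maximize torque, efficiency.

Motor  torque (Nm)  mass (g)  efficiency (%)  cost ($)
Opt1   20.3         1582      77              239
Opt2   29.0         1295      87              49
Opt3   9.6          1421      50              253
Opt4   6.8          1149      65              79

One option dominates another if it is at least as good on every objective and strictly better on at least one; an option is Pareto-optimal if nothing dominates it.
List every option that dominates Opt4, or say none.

Opt1: worse on mass (1582 vs 1149).
Opt2: worse on mass (1295 vs 1149).
Opt3: worse on mass (1421 vs 1149).
No option dominates Opt4.

none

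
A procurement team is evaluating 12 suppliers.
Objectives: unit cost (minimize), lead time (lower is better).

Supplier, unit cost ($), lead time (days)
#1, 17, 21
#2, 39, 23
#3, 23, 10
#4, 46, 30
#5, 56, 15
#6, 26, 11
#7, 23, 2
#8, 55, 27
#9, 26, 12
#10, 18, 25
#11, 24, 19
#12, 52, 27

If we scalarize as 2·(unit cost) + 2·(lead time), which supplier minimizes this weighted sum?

#7

#1: 2·17 + 2·21 = 76
#2: 2·39 + 2·23 = 124
#3: 2·23 + 2·10 = 66
#4: 2·46 + 2·30 = 152
#5: 2·56 + 2·15 = 142
#6: 2·26 + 2·11 = 74
#7: 2·23 + 2·2 = 50
#8: 2·55 + 2·27 = 164
#9: 2·26 + 2·12 = 76
#10: 2·18 + 2·25 = 86
#11: 2·24 + 2·19 = 86
#12: 2·52 + 2·27 = 158
Lowest: #7 at 50.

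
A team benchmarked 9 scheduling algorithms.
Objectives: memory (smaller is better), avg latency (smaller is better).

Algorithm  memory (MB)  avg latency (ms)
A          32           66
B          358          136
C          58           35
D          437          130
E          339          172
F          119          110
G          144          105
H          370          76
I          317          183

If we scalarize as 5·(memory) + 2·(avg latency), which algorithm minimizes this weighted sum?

A

A: 5·32 + 2·66 = 292
B: 5·358 + 2·136 = 2062
C: 5·58 + 2·35 = 360
D: 5·437 + 2·130 = 2445
E: 5·339 + 2·172 = 2039
F: 5·119 + 2·110 = 815
G: 5·144 + 2·105 = 930
H: 5·370 + 2·76 = 2002
I: 5·317 + 2·183 = 1951
Lowest: A at 292.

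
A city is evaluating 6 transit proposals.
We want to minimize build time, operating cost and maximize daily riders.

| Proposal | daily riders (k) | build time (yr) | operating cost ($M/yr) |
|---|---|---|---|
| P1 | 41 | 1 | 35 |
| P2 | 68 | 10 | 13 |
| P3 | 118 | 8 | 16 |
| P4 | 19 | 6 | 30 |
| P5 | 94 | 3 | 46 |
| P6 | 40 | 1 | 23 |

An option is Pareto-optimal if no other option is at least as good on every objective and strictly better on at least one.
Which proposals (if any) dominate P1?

none

P2: worse on build time (10 vs 1).
P3: worse on build time (8 vs 1).
P4: worse on daily riders (19 vs 41).
P5: worse on build time (3 vs 1).
P6: worse on daily riders (40 vs 41).
No option dominates P1.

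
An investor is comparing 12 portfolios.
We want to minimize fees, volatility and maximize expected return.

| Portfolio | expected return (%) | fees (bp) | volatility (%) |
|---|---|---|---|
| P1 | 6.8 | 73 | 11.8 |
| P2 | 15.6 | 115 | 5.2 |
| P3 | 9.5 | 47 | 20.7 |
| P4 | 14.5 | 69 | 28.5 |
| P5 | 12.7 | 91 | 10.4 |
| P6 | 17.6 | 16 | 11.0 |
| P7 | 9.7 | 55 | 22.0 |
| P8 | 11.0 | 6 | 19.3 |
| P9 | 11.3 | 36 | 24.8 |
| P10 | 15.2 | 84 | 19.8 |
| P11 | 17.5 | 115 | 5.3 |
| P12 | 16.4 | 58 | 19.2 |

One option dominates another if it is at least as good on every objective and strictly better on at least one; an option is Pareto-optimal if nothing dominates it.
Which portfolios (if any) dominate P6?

none

P1: worse on expected return (6.8 vs 17.6).
P2: worse on expected return (15.6 vs 17.6).
P3: worse on expected return (9.5 vs 17.6).
P4: worse on expected return (14.5 vs 17.6).
P5: worse on expected return (12.7 vs 17.6).
P7: worse on expected return (9.7 vs 17.6).
P8: worse on expected return (11.0 vs 17.6).
P9: worse on expected return (11.3 vs 17.6).
P10: worse on expected return (15.2 vs 17.6).
P11: worse on expected return (17.5 vs 17.6).
P12: worse on expected return (16.4 vs 17.6).
No option dominates P6.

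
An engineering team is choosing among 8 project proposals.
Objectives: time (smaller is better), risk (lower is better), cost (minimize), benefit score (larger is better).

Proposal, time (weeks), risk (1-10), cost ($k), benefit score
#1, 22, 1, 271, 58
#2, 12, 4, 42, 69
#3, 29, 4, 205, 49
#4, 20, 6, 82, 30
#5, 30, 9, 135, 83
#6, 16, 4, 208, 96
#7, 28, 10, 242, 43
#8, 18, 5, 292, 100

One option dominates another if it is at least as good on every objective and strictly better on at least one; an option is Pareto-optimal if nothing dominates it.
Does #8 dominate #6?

#8 vs #6: #8 is worse on time (18 vs 16), so it does not dominate #6.

No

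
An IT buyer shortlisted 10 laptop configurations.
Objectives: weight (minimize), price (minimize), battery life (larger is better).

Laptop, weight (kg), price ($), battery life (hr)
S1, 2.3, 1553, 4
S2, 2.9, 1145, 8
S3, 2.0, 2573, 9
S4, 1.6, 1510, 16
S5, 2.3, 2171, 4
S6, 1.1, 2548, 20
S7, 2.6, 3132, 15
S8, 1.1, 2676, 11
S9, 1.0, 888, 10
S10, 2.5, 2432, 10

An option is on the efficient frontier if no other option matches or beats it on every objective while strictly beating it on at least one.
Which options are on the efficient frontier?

S4, S6, S9

S1: dominated by S4 (weight 1.6≤2.3, price 1510≤1553, battery life 16≥4).
S2: dominated by S9 (weight 1.0≤2.9, price 888≤1145, battery life 10≥8).
S3: dominated by S4 (weight 1.6≤2.0, price 1510≤2573, battery life 16≥9).
S4: not dominated.
S5: dominated by S1 (weight 2.3≤2.3, price 1553≤2171, battery life 4≥4).
S6: not dominated (best battery life).
S7: dominated by S4 (weight 1.6≤2.6, price 1510≤3132, battery life 16≥15).
S8: dominated by S6 (weight 1.1≤1.1, price 2548≤2676, battery life 20≥11).
S9: not dominated (best weight).
S10: dominated by S4 (weight 1.6≤2.5, price 1510≤2432, battery life 16≥10).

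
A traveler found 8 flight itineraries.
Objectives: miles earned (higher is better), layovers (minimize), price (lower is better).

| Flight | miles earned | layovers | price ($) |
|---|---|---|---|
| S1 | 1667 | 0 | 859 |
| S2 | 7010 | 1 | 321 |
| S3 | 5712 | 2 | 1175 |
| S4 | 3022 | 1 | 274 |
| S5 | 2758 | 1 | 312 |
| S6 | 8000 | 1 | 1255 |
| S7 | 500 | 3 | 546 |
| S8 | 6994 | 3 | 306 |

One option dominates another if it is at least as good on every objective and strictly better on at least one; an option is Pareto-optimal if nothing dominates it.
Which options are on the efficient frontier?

S1: not dominated (best layovers).
S2: not dominated.
S3: dominated by S2 (miles earned 7010≥5712, layovers 1≤2, price 321≤1175).
S4: not dominated (best price).
S5: dominated by S4 (miles earned 3022≥2758, layovers 1≤1, price 274≤312).
S6: not dominated (best miles earned).
S7: dominated by S2 (miles earned 7010≥500, layovers 1≤3, price 321≤546).
S8: not dominated.

S1, S2, S4, S6, S8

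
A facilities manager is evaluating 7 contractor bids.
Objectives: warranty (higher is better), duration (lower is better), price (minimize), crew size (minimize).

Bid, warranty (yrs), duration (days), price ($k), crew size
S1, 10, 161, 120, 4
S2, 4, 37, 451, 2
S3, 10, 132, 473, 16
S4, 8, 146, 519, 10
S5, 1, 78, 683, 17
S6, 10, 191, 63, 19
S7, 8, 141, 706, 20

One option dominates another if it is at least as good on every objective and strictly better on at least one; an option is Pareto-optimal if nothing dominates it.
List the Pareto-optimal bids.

S1: not dominated.
S2: not dominated (best duration).
S3: not dominated.
S4: not dominated.
S5: dominated by S2 (warranty 4≥1, duration 37≤78, price 451≤683, crew size 2≤17).
S6: not dominated (best price).
S7: dominated by S3 (warranty 10≥8, duration 132≤141, price 473≤706, crew size 16≤20).

S1, S2, S3, S4, S6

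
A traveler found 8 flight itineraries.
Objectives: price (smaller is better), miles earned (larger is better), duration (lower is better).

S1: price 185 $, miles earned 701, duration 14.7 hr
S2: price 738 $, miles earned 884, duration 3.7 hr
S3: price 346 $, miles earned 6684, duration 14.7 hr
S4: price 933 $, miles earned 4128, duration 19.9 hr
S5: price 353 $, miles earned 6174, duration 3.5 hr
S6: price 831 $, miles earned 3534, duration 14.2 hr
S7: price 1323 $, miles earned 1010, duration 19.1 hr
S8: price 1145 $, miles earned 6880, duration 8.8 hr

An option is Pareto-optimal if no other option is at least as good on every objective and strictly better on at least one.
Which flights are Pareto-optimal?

S1: not dominated (best price).
S2: dominated by S5 (price 353≤738, miles earned 6174≥884, duration 3.5≤3.7).
S3: not dominated.
S4: dominated by S3 (price 346≤933, miles earned 6684≥4128, duration 14.7≤19.9).
S5: not dominated (best duration).
S6: dominated by S5 (price 353≤831, miles earned 6174≥3534, duration 3.5≤14.2).
S7: dominated by S3 (price 346≤1323, miles earned 6684≥1010, duration 14.7≤19.1).
S8: not dominated (best miles earned).

S1, S3, S5, S8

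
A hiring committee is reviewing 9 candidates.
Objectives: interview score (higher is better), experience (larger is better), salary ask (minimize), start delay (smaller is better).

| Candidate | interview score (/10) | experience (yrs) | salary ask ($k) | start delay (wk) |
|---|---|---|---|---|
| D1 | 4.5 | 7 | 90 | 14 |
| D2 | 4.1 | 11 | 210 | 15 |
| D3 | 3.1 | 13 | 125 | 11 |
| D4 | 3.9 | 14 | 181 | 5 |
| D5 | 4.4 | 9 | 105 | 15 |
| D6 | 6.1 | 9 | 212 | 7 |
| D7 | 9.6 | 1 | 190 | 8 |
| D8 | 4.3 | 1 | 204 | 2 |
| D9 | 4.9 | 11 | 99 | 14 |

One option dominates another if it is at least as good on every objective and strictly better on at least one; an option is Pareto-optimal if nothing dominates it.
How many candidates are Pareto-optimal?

D1: not dominated (best salary ask).
D2: dominated by D9 (interview score 4.9≥4.1, experience 11≥11, salary ask 99≤210, start delay 14≤15).
D3: not dominated.
D4: not dominated (best experience).
D5: dominated by D9 (interview score 4.9≥4.4, experience 11≥9, salary ask 99≤105, start delay 14≤15).
D6: not dominated.
D7: not dominated (best interview score).
D8: not dominated (best start delay).
D9: not dominated.
Pareto-optimal: D1, D3, D4, D6, D7, D8, D9 → 7.

7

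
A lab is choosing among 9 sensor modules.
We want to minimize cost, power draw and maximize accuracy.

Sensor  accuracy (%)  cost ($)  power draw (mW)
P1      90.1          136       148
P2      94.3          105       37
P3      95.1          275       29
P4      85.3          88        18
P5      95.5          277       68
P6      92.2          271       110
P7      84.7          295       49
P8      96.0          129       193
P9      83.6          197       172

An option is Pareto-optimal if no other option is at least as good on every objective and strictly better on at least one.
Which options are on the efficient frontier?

P2, P3, P4, P5, P8

P1: dominated by P2 (accuracy 94.3≥90.1, cost 105≤136, power draw 37≤148).
P2: not dominated.
P3: not dominated.
P4: not dominated (best cost).
P5: not dominated.
P6: dominated by P2 (accuracy 94.3≥92.2, cost 105≤271, power draw 37≤110).
P7: dominated by P2 (accuracy 94.3≥84.7, cost 105≤295, power draw 37≤49).
P8: not dominated (best accuracy).
P9: dominated by P1 (accuracy 90.1≥83.6, cost 136≤197, power draw 148≤172).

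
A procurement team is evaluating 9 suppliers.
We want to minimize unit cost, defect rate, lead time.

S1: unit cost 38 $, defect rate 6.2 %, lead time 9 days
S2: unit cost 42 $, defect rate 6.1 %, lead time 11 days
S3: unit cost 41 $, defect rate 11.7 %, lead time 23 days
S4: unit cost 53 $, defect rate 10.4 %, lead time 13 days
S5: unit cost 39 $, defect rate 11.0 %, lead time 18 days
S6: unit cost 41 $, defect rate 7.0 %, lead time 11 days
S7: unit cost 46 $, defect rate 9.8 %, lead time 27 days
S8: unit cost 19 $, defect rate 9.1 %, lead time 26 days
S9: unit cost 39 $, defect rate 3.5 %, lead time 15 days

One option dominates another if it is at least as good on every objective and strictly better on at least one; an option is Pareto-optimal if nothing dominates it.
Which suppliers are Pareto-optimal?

S1, S2, S8, S9

S1: not dominated (best lead time).
S2: not dominated.
S3: dominated by S1 (unit cost 38≤41, defect rate 6.2≤11.7, lead time 9≤23).
S4: dominated by S1 (unit cost 38≤53, defect rate 6.2≤10.4, lead time 9≤13).
S5: dominated by S1 (unit cost 38≤39, defect rate 6.2≤11.0, lead time 9≤18).
S6: dominated by S1 (unit cost 38≤41, defect rate 6.2≤7.0, lead time 9≤11).
S7: dominated by S1 (unit cost 38≤46, defect rate 6.2≤9.8, lead time 9≤27).
S8: not dominated (best unit cost).
S9: not dominated (best defect rate).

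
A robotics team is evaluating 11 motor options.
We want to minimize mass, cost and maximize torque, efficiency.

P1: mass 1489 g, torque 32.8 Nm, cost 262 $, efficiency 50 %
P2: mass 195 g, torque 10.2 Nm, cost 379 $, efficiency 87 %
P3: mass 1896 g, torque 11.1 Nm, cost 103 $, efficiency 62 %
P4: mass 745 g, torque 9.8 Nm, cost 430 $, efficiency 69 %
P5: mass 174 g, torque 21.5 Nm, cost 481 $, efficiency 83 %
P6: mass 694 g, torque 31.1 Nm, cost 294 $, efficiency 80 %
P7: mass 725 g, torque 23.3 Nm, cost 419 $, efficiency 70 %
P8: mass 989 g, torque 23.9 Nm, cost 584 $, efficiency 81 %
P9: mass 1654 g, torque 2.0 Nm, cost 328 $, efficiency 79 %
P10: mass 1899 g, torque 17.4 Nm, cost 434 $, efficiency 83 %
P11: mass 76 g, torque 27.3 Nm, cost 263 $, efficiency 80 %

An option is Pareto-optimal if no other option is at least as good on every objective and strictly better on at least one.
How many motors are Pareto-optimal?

8

P1: not dominated (best torque).
P2: not dominated (best efficiency).
P3: not dominated (best cost).
P4: dominated by P2 (mass 195≤745, torque 10.2≥9.8, cost 379≤430, efficiency 87≥69).
P5: not dominated.
P6: not dominated.
P7: dominated by P6 (mass 694≤725, torque 31.1≥23.3, cost 294≤419, efficiency 80≥70).
P8: not dominated.
P9: dominated by P6 (mass 694≤1654, torque 31.1≥2.0, cost 294≤328, efficiency 80≥79).
P10: not dominated.
P11: not dominated (best mass).
Pareto-optimal: P1, P2, P3, P5, P6, P8, P10, P11 → 8.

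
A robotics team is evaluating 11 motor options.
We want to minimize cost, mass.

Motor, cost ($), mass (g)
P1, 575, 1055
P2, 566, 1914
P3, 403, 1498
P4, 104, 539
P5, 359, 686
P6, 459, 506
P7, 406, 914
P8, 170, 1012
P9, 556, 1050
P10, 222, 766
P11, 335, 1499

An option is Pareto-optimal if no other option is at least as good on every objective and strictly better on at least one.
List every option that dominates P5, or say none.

P4

P4: cost 104≤359, mass 539≤686 — dominates P5.
Others (P1, P2, P3, P6, P7, P8, P9, P10, P11) are each worse than P5 on at least one objective.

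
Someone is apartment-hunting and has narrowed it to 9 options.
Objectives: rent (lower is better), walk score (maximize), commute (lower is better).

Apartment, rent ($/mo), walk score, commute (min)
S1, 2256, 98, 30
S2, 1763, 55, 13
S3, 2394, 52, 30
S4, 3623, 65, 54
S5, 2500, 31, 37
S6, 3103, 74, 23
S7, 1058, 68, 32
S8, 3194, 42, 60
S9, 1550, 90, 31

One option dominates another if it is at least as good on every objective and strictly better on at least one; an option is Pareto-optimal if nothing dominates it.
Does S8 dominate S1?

S8 vs S1: S8 is worse on rent (3194 vs 2256), so it does not dominate S1.

No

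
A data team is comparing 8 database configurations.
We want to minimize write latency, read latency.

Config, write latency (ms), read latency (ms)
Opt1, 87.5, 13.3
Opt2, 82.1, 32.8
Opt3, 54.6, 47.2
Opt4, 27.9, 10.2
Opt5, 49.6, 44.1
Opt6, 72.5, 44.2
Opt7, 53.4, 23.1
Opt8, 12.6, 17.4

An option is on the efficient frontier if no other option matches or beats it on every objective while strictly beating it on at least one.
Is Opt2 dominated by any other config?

Yes

Opt4 vs Opt2: write latency 27.9≤82.1, read latency 10.2≤32.8 — Opt4 is at least as good on every objective and strictly better on at least one, so Opt4 dominates Opt2.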